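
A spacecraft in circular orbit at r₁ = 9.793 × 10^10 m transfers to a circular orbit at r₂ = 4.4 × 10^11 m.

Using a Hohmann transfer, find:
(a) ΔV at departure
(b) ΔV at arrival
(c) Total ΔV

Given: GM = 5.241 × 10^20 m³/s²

Transfer semi-major axis: a_t = (r₁ + r₂)/2 = (9.793e+10 + 4.4e+11)/2 = 2.68965e+11 m.
Circular speeds: v₁ = √(GM/r₁) = 73155.9 m/s, v₂ = √(GM/r₂) = 34512.8 m/s.
Transfer speeds (vis-viva v² = GM(2/r − 1/a_t)): v₁ᵗ = 93568.1 m/s, v₂ᵗ = 20825.3 m/s.
(a) ΔV₁ = |v₁ᵗ − v₁| ≈ 2.041e+04 m/s = 20.41 km/s.
(b) ΔV₂ = |v₂ − v₂ᵗ| ≈ 1.369e+04 m/s = 13.69 km/s.
(c) ΔV_total = ΔV₁ + ΔV₂ ≈ 3.41e+04 m/s = 34.1 km/s.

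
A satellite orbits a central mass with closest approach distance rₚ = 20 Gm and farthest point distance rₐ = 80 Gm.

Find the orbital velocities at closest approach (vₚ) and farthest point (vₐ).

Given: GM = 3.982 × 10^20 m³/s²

Convert to SI: rₚ = 20 Gm = 2e+10 m; rₐ = 80 Gm = 8e+10 m.
Use the vis-viva equation v² = GM(2/r − 1/a) with a = (rₚ + rₐ)/2 = (2e+10 + 8e+10)/2 = 5e+10 m.
vₚ = √(GM · (2/rₚ − 1/a)) = √(3.982e+20 · (2/2e+10 − 1/5e+10)) m/s ≈ 1.785e+05 m/s = 178.5 km/s.
vₐ = √(GM · (2/rₐ − 1/a)) = √(3.982e+20 · (2/8e+10 − 1/5e+10)) m/s ≈ 4.462e+04 m/s = 44.62 km/s.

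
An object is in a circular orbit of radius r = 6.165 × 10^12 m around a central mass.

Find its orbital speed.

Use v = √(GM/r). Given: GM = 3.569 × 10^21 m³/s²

For a circular orbit, gravity supplies the centripetal force, so v = √(GM / r).
v = √(3.569e+21 / 6.165e+12) m/s ≈ 2.406e+04 m/s = 24.06 km/s.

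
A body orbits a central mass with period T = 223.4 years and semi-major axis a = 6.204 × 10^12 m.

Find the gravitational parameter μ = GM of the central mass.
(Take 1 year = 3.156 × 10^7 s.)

Convert to SI: T = 223.4 years = 7.0505e+09 s.
GM = 4π² · a³ / T².
GM = 4π² · (6.204e+12)³ / (7.0505e+09)² m³/s² ≈ 1.896e+20 m³/s² = 1.896 × 10^20 m³/s².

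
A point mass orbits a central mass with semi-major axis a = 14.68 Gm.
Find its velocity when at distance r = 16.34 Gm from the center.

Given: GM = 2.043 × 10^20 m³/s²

Convert to SI: a = 14.68 Gm = 1.468e+10 m; r = 16.34 Gm = 1.634e+10 m.
Vis-viva: v = √(GM · (2/r − 1/a)).
2/r − 1/a = 2/1.634e+10 − 1/1.468e+10 = 5.42791e-11 m⁻¹.
v = √(2.043e+20 · 5.42791e-11) m/s ≈ 1.053e+05 m/s = 105.3 km/s.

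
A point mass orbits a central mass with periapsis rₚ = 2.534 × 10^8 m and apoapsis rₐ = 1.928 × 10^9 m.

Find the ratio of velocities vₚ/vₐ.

Conservation of angular momentum gives rₚvₚ = rₐvₐ, so vₚ/vₐ = rₐ/rₚ.
vₚ/vₐ = 1.928e+09 / 2.534e+08 ≈ 7.609.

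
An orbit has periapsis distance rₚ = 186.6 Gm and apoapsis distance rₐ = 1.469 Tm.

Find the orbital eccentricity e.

Convert to SI: rₚ = 186.6 Gm = 1.866e+11 m; rₐ = 1.469 Tm = 1.469e+12 m.
e = (rₐ − rₚ) / (rₐ + rₚ).
e = (1.469e+12 − 1.866e+11) / (1.469e+12 + 1.866e+11) = 1.2824e+12 / 1.6556e+12 ≈ 0.7746.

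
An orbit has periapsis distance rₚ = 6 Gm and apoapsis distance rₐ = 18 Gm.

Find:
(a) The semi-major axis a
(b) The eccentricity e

Convert to SI: rₚ = 6 Gm = 6e+09 m; rₐ = 18 Gm = 1.8e+10 m.
(a) a = (rₚ + rₐ) / 2 = (6e+09 + 1.8e+10) / 2 ≈ 1.2e+10 m = 12 Gm.
(b) e = (rₐ − rₚ) / (rₐ + rₚ) = (1.8e+10 − 6e+09) / (1.8e+10 + 6e+09) ≈ 0.5.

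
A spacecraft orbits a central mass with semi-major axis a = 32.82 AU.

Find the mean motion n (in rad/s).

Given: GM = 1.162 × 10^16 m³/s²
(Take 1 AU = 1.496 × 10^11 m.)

Convert to SI: a = 32.82 AU = 4.90987e+12 m.
n = √(GM / a³).
n = √(1.162e+16 / (4.90987e+12)³) rad/s ≈ 9.908e-12 rad/s.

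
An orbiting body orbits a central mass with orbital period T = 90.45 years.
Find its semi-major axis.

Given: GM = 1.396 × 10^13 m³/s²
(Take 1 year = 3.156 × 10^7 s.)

Convert to SI: T = 90.45 years = 2.8546e+09 s.
Invert Kepler's third law: a = (GM · T² / (4π²))^(1/3).
Substituting T = 2.8546e+09 s and GM = 1.396e+13 m³/s²:
a = (1.396e+13 · (2.8546e+09)² / (4π²))^(1/3) m
a ≈ 1.423e+10 m = 14.23 Gm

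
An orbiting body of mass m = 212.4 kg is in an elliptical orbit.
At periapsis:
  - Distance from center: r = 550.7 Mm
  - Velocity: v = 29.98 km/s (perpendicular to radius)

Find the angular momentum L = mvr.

Convert to SI: r = 550.7 Mm = 5.507e+08 m; v = 29.98 km/s = 29980 m/s.
Since v is perpendicular to r, L = m · v · r.
L = 212.4 · 29980 · 5.507e+08 kg·m²/s ≈ 3.507e+15 kg·m²/s.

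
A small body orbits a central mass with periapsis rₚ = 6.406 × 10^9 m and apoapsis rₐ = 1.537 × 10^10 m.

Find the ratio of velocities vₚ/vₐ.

Conservation of angular momentum gives rₚvₚ = rₐvₐ, so vₚ/vₐ = rₐ/rₚ.
vₚ/vₐ = 1.537e+10 / 6.406e+09 ≈ 2.399.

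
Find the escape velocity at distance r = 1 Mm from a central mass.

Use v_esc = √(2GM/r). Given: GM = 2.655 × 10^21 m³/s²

Convert to SI: r = 1 Mm = 1e+06 m.
Escape velocity comes from setting total energy to zero: ½v² − GM/r = 0 ⇒ v_esc = √(2GM / r).
v_esc = √(2 · 2.655e+21 / 1e+06) m/s ≈ 7.287e+07 m/s = 7.287e+04 km/s.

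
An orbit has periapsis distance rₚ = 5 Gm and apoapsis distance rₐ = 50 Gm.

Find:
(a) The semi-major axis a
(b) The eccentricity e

Convert to SI: rₚ = 5 Gm = 5e+09 m; rₐ = 50 Gm = 5e+10 m.
(a) a = (rₚ + rₐ) / 2 = (5e+09 + 5e+10) / 2 ≈ 2.75e+10 m = 27.5 Gm.
(b) e = (rₐ − rₚ) / (rₐ + rₚ) = (5e+10 − 5e+09) / (5e+10 + 5e+09) ≈ 0.8182.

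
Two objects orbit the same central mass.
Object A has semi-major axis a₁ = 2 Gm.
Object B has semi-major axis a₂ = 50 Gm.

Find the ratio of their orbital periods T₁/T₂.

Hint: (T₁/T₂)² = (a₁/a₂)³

Convert to SI: a₁ = 2 Gm = 2e+09 m; a₂ = 50 Gm = 5e+10 m.
From Kepler's third law, (T₁/T₂)² = (a₁/a₂)³, so T₁/T₂ = (a₁/a₂)^(3/2).
a₁/a₂ = 2e+09 / 5e+10 = 0.04.
T₁/T₂ = (0.04)^(3/2) ≈ 0.008.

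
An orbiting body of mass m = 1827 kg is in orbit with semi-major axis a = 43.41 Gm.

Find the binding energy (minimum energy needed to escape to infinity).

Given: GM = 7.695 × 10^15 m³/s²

Convert to SI: a = 43.41 Gm = 4.341e+10 m.
Total orbital energy is E = −GMm/(2a); binding energy is E_bind = −E = GMm/(2a).
E_bind = 7.695e+15 · 1827 / (2 · 4.341e+10) J ≈ 1.619e+08 J = 161.9 MJ.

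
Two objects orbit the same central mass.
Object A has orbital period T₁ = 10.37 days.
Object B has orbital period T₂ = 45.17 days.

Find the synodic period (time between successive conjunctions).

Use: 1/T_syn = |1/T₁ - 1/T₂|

Convert to SI: T₁ = 10.37 days = 895968 s; T₂ = 45.17 days = 3.90269e+06 s.
T_syn = |T₁ · T₂ / (T₁ − T₂)|.
T_syn = |895968 · 3.90269e+06 / (895968 − 3.90269e+06)| s ≈ 1.163e+06 s = 13.46 days.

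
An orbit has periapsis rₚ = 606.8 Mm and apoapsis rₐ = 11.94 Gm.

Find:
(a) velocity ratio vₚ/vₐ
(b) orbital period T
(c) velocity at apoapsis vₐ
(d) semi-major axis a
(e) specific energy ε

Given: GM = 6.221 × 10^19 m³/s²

Convert to SI: rₚ = 606.8 Mm = 6.068e+08 m; rₐ = 11.94 Gm = 1.194e+10 m.
(a) Conservation of angular momentum (rₚvₚ = rₐvₐ) gives vₚ/vₐ = rₐ/rₚ = 1.194e+10/6.068e+08 ≈ 19.68
(b) With a = (rₚ + rₐ)/2 = 6.2734e+09 m, T = 2π √(a³/GM) = 2π √((6.2734e+09)³/6.221e+19) s ≈ 3.958e+05 s
(c) With a = (rₚ + rₐ)/2 = 6.2734e+09 m, vₐ = √(GM (2/rₐ − 1/a)) = √(6.221e+19 · (2/1.194e+10 − 1/6.2734e+09)) m/s ≈ 2.245e+04 m/s
(d) a = (rₚ + rₐ)/2 = (6.068e+08 + 1.194e+10)/2 ≈ 6.273e+09 m
(e) With a = (rₚ + rₐ)/2 = 6.2734e+09 m, ε = −GM/(2a) = −6.221e+19/(2 · 6.2734e+09) J/kg ≈ -4.958e+09 J/kg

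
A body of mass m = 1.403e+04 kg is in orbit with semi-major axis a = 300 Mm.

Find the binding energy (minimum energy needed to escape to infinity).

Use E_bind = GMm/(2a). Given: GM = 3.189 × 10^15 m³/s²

Convert to SI: a = 300 Mm = 3e+08 m.
Total orbital energy is E = −GMm/(2a); binding energy is E_bind = −E = GMm/(2a).
E_bind = 3.189e+15 · 1.403e+04 / (2 · 3e+08) J ≈ 7.457e+10 J = 74.57 GJ.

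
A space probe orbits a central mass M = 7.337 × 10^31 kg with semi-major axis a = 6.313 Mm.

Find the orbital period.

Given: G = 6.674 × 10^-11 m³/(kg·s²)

Convert to SI: a = 6.313 Mm = 6.313e+06 m.
GM = G · M = 6.674e-11 · 7.337e+31 = 4.89671e+21 m³/s².
Kepler's third law: T = 2π √(a³ / GM).
Substituting a = 6.313e+06 m and GM = 4.89671e+21 m³/s²:
T = 2π √((6.313e+06)³ / 4.89671e+21) s
T ≈ 1.424 s = 1.424 seconds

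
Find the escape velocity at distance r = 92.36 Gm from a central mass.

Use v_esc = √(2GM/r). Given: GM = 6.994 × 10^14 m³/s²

Convert to SI: r = 92.36 Gm = 9.236e+10 m.
Escape velocity comes from setting total energy to zero: ½v² − GM/r = 0 ⇒ v_esc = √(2GM / r).
v_esc = √(2 · 6.994e+14 / 9.236e+10) m/s ≈ 123.1 m/s = 123.1 m/s.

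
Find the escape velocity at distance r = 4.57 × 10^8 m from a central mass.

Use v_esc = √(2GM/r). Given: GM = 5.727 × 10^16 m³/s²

Escape velocity comes from setting total energy to zero: ½v² − GM/r = 0 ⇒ v_esc = √(2GM / r).
v_esc = √(2 · 5.727e+16 / 4.57e+08) m/s ≈ 1.583e+04 m/s = 15.83 km/s.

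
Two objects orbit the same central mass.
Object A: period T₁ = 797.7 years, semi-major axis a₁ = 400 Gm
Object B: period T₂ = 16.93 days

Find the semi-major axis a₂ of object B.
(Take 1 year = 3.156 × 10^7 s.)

Convert to SI: T₁ = 797.7 years = 2.51754e+10 s; a₁ = 400 Gm = 4e+11 m; T₂ = 16.93 days = 1.46275e+06 s.
Kepler's third law: (T₁/T₂)² = (a₁/a₂)³ ⇒ a₂ = a₁ · (T₂/T₁)^(2/3).
T₂/T₁ = 1.46275e+06 / 2.51754e+10 = 5.81024e-05.
a₂ = 4e+11 · (5.81024e-05)^(2/3) m ≈ 6.001e+08 m = 600.1 Mm.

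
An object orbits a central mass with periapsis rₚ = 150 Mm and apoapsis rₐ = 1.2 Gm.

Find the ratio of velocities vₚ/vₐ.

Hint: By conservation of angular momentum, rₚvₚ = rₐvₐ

Convert to SI: rₚ = 150 Mm = 1.5e+08 m; rₐ = 1.2 Gm = 1.2e+09 m.
Conservation of angular momentum gives rₚvₚ = rₐvₐ, so vₚ/vₐ = rₐ/rₚ.
vₚ/vₐ = 1.2e+09 / 1.5e+08 ≈ 8.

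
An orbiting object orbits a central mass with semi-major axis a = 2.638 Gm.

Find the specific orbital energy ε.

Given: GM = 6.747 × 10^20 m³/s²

Convert to SI: a = 2.638 Gm = 2.638e+09 m.
ε = −GM / (2a).
ε = −6.747e+20 / (2 · 2.638e+09) J/kg ≈ -1.279e+11 J/kg = -127.9 GJ/kg.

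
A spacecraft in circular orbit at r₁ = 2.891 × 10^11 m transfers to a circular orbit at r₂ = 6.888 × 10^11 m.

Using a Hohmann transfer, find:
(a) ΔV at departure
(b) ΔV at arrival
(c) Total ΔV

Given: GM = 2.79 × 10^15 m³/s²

Transfer semi-major axis: a_t = (r₁ + r₂)/2 = (2.891e+11 + 6.888e+11)/2 = 4.8895e+11 m.
Circular speeds: v₁ = √(GM/r₁) = 98.2377 m/s, v₂ = √(GM/r₂) = 63.6437 m/s.
Transfer speeds (vis-viva v² = GM(2/r − 1/a_t)): v₁ᵗ = 116.598 m/s, v₂ᵗ = 48.9381 m/s.
(a) ΔV₁ = |v₁ᵗ − v₁| ≈ 18.36 m/s = 18.36 m/s.
(b) ΔV₂ = |v₂ − v₂ᵗ| ≈ 14.71 m/s = 14.71 m/s.
(c) ΔV_total = ΔV₁ + ΔV₂ ≈ 33.07 m/s = 33.07 m/s.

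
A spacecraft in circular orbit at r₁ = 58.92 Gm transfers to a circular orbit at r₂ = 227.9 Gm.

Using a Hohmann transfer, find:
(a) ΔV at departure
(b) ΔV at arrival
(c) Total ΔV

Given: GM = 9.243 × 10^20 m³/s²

Convert to SI: r₁ = 58.92 Gm = 5.892e+10 m; r₂ = 227.9 Gm = 2.279e+11 m.
Transfer semi-major axis: a_t = (r₁ + r₂)/2 = (5.892e+10 + 2.279e+11)/2 = 1.4341e+11 m.
Circular speeds: v₁ = √(GM/r₁) = 125249 m/s, v₂ = √(GM/r₂) = 63684.6 m/s.
Transfer speeds (vis-viva v² = GM(2/r − 1/a_t)): v₁ᵗ = 157891 m/s, v₂ᵗ = 40820.3 m/s.
(a) ΔV₁ = |v₁ᵗ − v₁| ≈ 3.264e+04 m/s = 32.64 km/s.
(b) ΔV₂ = |v₂ − v₂ᵗ| ≈ 2.286e+04 m/s = 22.86 km/s.
(c) ΔV_total = ΔV₁ + ΔV₂ ≈ 5.551e+04 m/s = 55.51 km/s.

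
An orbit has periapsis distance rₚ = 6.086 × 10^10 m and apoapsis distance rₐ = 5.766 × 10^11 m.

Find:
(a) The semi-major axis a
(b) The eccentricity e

(a) a = (rₚ + rₐ) / 2 = (6.086e+10 + 5.766e+11) / 2 ≈ 3.187e+11 m = 3.187 × 10^11 m.
(b) e = (rₐ − rₚ) / (rₐ + rₚ) = (5.766e+11 − 6.086e+10) / (5.766e+11 + 6.086e+10) ≈ 0.8091.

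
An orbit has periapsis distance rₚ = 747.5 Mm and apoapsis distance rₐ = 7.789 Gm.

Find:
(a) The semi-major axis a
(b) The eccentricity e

Convert to SI: rₚ = 747.5 Mm = 7.475e+08 m; rₐ = 7.789 Gm = 7.789e+09 m.
(a) a = (rₚ + rₐ) / 2 = (7.475e+08 + 7.789e+09) / 2 ≈ 4.268e+09 m = 4.268 Gm.
(b) e = (rₐ − rₚ) / (rₐ + rₚ) = (7.789e+09 − 7.475e+08) / (7.789e+09 + 7.475e+08) ≈ 0.8249.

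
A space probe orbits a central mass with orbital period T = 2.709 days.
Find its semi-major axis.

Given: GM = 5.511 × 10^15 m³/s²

Convert to SI: T = 2.709 days = 234058 s.
Invert Kepler's third law: a = (GM · T² / (4π²))^(1/3).
Substituting T = 234058 s and GM = 5.511e+15 m³/s²:
a = (5.511e+15 · (234058)² / (4π²))^(1/3) m
a ≈ 1.97e+08 m = 197 Mm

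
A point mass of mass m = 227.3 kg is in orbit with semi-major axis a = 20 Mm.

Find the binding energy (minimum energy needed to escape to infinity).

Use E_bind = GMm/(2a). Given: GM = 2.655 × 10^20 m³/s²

Convert to SI: a = 20 Mm = 2e+07 m.
Total orbital energy is E = −GMm/(2a); binding energy is E_bind = −E = GMm/(2a).
E_bind = 2.655e+20 · 227.3 / (2 · 2e+07) J ≈ 1.509e+15 J = 1.509 PJ.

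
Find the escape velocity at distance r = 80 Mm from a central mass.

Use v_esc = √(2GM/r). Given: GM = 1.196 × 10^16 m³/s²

Convert to SI: r = 80 Mm = 8e+07 m.
Escape velocity comes from setting total energy to zero: ½v² − GM/r = 0 ⇒ v_esc = √(2GM / r).
v_esc = √(2 · 1.196e+16 / 8e+07) m/s ≈ 1.729e+04 m/s = 17.29 km/s.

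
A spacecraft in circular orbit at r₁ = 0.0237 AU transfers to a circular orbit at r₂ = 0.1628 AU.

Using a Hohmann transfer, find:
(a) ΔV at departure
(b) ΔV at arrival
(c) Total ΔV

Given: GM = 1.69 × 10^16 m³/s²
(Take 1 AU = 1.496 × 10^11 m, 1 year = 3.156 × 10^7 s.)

Convert to SI: r₁ = 0.0237 AU = 3.54552e+09 m; r₂ = 0.1628 AU = 2.43549e+10 m.
Transfer semi-major axis: a_t = (r₁ + r₂)/2 = (3.54552e+09 + 2.43549e+10)/2 = 1.39502e+10 m.
Circular speeds: v₁ = √(GM/r₁) = 2183.25 m/s, v₂ = √(GM/r₂) = 833.01 m/s.
Transfer speeds (vis-viva v² = GM(2/r − 1/a_t)): v₁ᵗ = 2884.74 m/s, v₂ᵗ = 419.952 m/s.
(a) ΔV₁ = |v₁ᵗ − v₁| ≈ 701.5 m/s = 0.148 AU/year.
(b) ΔV₂ = |v₂ − v₂ᵗ| ≈ 413.1 m/s = 0.08714 AU/year.
(c) ΔV_total = ΔV₁ + ΔV₂ ≈ 1115 m/s = 0.2351 AU/year.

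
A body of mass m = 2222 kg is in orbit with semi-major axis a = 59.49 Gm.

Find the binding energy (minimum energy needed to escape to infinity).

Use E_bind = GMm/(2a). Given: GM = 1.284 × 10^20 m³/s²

Convert to SI: a = 59.49 Gm = 5.949e+10 m.
Total orbital energy is E = −GMm/(2a); binding energy is E_bind = −E = GMm/(2a).
E_bind = 1.284e+20 · 2222 / (2 · 5.949e+10) J ≈ 2.398e+12 J = 2.398 TJ.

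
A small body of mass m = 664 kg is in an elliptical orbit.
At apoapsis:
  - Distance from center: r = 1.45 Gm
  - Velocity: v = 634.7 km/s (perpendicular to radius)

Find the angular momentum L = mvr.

Convert to SI: r = 1.45 Gm = 1.45e+09 m; v = 634.7 km/s = 634700 m/s.
Since v is perpendicular to r, L = m · v · r.
L = 664 · 634700 · 1.45e+09 kg·m²/s ≈ 6.111e+17 kg·m²/s.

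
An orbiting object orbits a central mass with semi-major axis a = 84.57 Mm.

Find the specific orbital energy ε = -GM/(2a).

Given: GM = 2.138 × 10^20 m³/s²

Convert to SI: a = 84.57 Mm = 8.457e+07 m.
ε = −GM / (2a).
ε = −2.138e+20 / (2 · 8.457e+07) J/kg ≈ -1.264e+12 J/kg = -1264 GJ/kg.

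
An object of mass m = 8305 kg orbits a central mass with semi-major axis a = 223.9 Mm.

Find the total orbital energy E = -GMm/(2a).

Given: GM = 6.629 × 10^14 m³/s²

Convert to SI: a = 223.9 Mm = 2.239e+08 m.
E = −GMm / (2a).
E = −6.629e+14 · 8305 / (2 · 2.239e+08) J ≈ -1.229e+10 J = -12.29 GJ.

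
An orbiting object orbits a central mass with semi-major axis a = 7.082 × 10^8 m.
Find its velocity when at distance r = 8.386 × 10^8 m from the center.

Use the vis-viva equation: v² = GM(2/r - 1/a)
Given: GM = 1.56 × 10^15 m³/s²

Vis-viva: v = √(GM · (2/r − 1/a)).
2/r − 1/a = 2/8.386e+08 − 1/7.082e+08 = 9.72897e-10 m⁻¹.
v = √(1.56e+15 · 9.72897e-10) m/s ≈ 1232 m/s = 1.232 km/s.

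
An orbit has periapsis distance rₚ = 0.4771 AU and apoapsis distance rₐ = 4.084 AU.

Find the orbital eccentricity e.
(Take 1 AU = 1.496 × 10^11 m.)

Convert to SI: rₚ = 0.4771 AU = 7.13742e+10 m; rₐ = 4.084 AU = 6.10966e+11 m.
e = (rₐ − rₚ) / (rₐ + rₚ).
e = (6.10966e+11 − 7.13742e+10) / (6.10966e+11 + 7.13742e+10) = 5.39592e+11 / 6.82341e+11 ≈ 0.7908.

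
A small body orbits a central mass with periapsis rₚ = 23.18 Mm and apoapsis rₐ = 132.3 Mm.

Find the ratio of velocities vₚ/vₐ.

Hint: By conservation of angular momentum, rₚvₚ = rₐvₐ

Convert to SI: rₚ = 23.18 Mm = 2.318e+07 m; rₐ = 132.3 Mm = 1.323e+08 m.
Conservation of angular momentum gives rₚvₚ = rₐvₐ, so vₚ/vₐ = rₐ/rₚ.
vₚ/vₐ = 1.323e+08 / 2.318e+07 ≈ 5.708.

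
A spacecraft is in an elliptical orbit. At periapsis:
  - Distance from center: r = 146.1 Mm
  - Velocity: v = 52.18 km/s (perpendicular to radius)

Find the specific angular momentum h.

Convert to SI: r = 146.1 Mm = 1.461e+08 m; v = 52.18 km/s = 52180 m/s.
With v perpendicular to r, h = r · v.
h = 1.461e+08 · 52180 m²/s ≈ 7.623e+12 m²/s.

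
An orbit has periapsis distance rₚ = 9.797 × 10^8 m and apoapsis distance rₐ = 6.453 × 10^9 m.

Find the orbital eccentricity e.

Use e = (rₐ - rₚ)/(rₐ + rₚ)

e = (rₐ − rₚ) / (rₐ + rₚ).
e = (6.453e+09 − 9.797e+08) / (6.453e+09 + 9.797e+08) = 5.4733e+09 / 7.4327e+09 ≈ 0.7364.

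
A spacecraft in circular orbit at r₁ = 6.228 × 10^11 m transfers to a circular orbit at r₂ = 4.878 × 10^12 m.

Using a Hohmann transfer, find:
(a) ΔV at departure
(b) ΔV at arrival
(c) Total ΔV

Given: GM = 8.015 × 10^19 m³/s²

Transfer semi-major axis: a_t = (r₁ + r₂)/2 = (6.228e+11 + 4.878e+12)/2 = 2.7504e+12 m.
Circular speeds: v₁ = √(GM/r₁) = 11344.3 m/s, v₂ = √(GM/r₂) = 4053.51 m/s.
Transfer speeds (vis-viva v² = GM(2/r − 1/a_t)): v₁ᵗ = 15107.8 m/s, v₂ᵗ = 1928.89 m/s.
(a) ΔV₁ = |v₁ᵗ − v₁| ≈ 3763 m/s = 3.763 km/s.
(b) ΔV₂ = |v₂ − v₂ᵗ| ≈ 2125 m/s = 2.125 km/s.
(c) ΔV_total = ΔV₁ + ΔV₂ ≈ 5888 m/s = 5.888 km/s.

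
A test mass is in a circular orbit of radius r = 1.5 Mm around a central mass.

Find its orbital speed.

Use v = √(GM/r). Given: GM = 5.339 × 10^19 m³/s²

Convert to SI: r = 1.5 Mm = 1.5e+06 m.
For a circular orbit, gravity supplies the centripetal force, so v = √(GM / r).
v = √(5.339e+19 / 1.5e+06) m/s ≈ 5.966e+06 m/s = 5966 km/s.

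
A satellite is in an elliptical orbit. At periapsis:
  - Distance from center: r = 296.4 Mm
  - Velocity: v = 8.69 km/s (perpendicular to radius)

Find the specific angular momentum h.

Convert to SI: r = 296.4 Mm = 2.964e+08 m; v = 8.69 km/s = 8690 m/s.
With v perpendicular to r, h = r · v.
h = 2.964e+08 · 8690 m²/s ≈ 2.576e+12 m²/s.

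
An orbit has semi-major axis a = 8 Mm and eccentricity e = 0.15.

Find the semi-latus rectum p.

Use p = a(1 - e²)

Convert to SI: a = 8 Mm = 8e+06 m.
p = a (1 − e²).
p = 8e+06 · (1 − (0.15)²) = 8e+06 · 0.9775 ≈ 7.82e+06 m = 7.82 Mm.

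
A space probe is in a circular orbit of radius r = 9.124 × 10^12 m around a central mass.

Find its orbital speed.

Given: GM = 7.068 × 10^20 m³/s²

For a circular orbit, gravity supplies the centripetal force, so v = √(GM / r).
v = √(7.068e+20 / 9.124e+12) m/s ≈ 8801 m/s = 8.801 km/s.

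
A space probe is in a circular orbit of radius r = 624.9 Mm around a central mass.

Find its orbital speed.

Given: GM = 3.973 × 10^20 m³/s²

Convert to SI: r = 624.9 Mm = 6.249e+08 m.
For a circular orbit, gravity supplies the centripetal force, so v = √(GM / r).
v = √(3.973e+20 / 6.249e+08) m/s ≈ 7.974e+05 m/s = 797.4 km/s.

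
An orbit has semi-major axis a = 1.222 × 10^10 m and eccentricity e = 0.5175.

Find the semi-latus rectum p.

p = a (1 − e²).
p = 1.222e+10 · (1 − (0.5175)²) = 1.222e+10 · 0.732194 ≈ 8.947e+09 m = 8.947 × 10^9 m.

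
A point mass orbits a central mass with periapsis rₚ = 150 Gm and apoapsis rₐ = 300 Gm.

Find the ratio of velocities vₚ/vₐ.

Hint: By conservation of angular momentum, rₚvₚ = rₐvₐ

Convert to SI: rₚ = 150 Gm = 1.5e+11 m; rₐ = 300 Gm = 3e+11 m.
Conservation of angular momentum gives rₚvₚ = rₐvₐ, so vₚ/vₐ = rₐ/rₚ.
vₚ/vₐ = 3e+11 / 1.5e+11 ≈ 2.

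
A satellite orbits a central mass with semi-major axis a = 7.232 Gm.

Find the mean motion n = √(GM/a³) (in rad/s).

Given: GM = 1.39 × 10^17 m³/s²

Convert to SI: a = 7.232 Gm = 7.232e+09 m.
n = √(GM / a³).
n = √(1.39e+17 / (7.232e+09)³) rad/s ≈ 6.062e-07 rad/s.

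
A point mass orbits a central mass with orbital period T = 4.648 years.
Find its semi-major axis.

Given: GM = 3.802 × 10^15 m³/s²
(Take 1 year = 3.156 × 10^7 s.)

Convert to SI: T = 4.648 years = 1.46691e+08 s.
Invert Kepler's third law: a = (GM · T² / (4π²))^(1/3).
Substituting T = 1.46691e+08 s and GM = 3.802e+15 m³/s²:
a = (3.802e+15 · (1.46691e+08)² / (4π²))^(1/3) m
a ≈ 1.275e+10 m = 1.275 × 10^10 m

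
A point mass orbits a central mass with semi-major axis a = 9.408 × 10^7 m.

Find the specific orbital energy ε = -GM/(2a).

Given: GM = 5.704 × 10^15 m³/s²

ε = −GM / (2a).
ε = −5.704e+15 / (2 · 9.408e+07) J/kg ≈ -3.031e+07 J/kg = -30.31 MJ/kg.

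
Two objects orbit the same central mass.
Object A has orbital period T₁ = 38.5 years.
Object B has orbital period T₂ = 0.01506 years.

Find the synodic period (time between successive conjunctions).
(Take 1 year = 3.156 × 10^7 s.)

Convert to SI: T₁ = 38.5 years = 1.21506e+09 s; T₂ = 0.01506 years = 475294 s.
T_syn = |T₁ · T₂ / (T₁ − T₂)|.
T_syn = |1.21506e+09 · 475294 / (1.21506e+09 − 475294)| s ≈ 4.755e+05 s = 0.01507 years.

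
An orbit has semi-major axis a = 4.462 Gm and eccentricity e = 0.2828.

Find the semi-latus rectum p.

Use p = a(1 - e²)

Convert to SI: a = 4.462 Gm = 4.462e+09 m.
p = a (1 − e²).
p = 4.462e+09 · (1 − (0.2828)²) = 4.462e+09 · 0.920024 ≈ 4.105e+09 m = 4.105 Gm.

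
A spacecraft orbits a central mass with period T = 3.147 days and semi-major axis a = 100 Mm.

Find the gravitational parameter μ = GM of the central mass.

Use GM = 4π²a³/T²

Convert to SI: T = 3.147 days = 271901 s; a = 100 Mm = 1e+08 m.
GM = 4π² · a³ / T².
GM = 4π² · (1e+08)³ / (271901)² m³/s² ≈ 5.34e+14 m³/s² = 5.34 × 10^14 m³/s².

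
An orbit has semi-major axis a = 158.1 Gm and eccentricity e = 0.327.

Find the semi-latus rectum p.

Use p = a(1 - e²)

Convert to SI: a = 158.1 Gm = 1.581e+11 m.
p = a (1 − e²).
p = 1.581e+11 · (1 − (0.327)²) = 1.581e+11 · 0.893071 ≈ 1.412e+11 m = 141.2 Gm.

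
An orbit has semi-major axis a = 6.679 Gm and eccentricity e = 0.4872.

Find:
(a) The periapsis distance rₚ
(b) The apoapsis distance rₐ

Convert to SI: a = 6.679 Gm = 6.679e+09 m.
(a) rₚ = a(1 − e) = 6.679e+09 · (1 − 0.4872) = 6.679e+09 · 0.5128 ≈ 3.425e+09 m = 3.425 Gm.
(b) rₐ = a(1 + e) = 6.679e+09 · (1 + 0.4872) = 6.679e+09 · 1.4872 ≈ 9.933e+09 m = 9.933 Gm.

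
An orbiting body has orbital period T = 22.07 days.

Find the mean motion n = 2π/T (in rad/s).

Convert to SI: T = 22.07 days = 1.90685e+06 s.
n = 2π / T.
n = 2π / 1.90685e+06 s ≈ 3.295e-06 rad/s.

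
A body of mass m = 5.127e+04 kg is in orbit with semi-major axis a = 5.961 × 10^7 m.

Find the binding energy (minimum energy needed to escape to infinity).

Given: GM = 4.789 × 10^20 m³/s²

Total orbital energy is E = −GMm/(2a); binding energy is E_bind = −E = GMm/(2a).
E_bind = 4.789e+20 · 5.127e+04 / (2 · 5.961e+07) J ≈ 2.059e+17 J = 205.9 PJ.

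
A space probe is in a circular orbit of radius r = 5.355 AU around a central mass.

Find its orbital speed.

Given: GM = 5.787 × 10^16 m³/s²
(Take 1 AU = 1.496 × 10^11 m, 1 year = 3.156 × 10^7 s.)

Convert to SI: r = 5.355 AU = 8.01108e+11 m.
For a circular orbit, gravity supplies the centripetal force, so v = √(GM / r).
v = √(5.787e+16 / 8.01108e+11) m/s ≈ 268.8 m/s = 0.0567 AU/year.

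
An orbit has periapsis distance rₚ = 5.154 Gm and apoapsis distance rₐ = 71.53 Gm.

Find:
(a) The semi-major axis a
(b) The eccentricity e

Convert to SI: rₚ = 5.154 Gm = 5.154e+09 m; rₐ = 71.53 Gm = 7.153e+10 m.
(a) a = (rₚ + rₐ) / 2 = (5.154e+09 + 7.153e+10) / 2 ≈ 3.834e+10 m = 38.34 Gm.
(b) e = (rₐ − rₚ) / (rₐ + rₚ) = (7.153e+10 − 5.154e+09) / (7.153e+10 + 5.154e+09) ≈ 0.8656.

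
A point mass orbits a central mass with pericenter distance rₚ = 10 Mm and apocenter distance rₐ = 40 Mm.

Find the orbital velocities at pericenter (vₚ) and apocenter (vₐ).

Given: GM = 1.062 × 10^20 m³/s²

Convert to SI: rₚ = 10 Mm = 1e+07 m; rₐ = 40 Mm = 4e+07 m.
Use the vis-viva equation v² = GM(2/r − 1/a) with a = (rₚ + rₐ)/2 = (1e+07 + 4e+07)/2 = 2.5e+07 m.
vₚ = √(GM · (2/rₚ − 1/a)) = √(1.062e+20 · (2/1e+07 − 1/2.5e+07)) m/s ≈ 4.122e+06 m/s = 4122 km/s.
vₐ = √(GM · (2/rₐ − 1/a)) = √(1.062e+20 · (2/4e+07 − 1/2.5e+07)) m/s ≈ 1.031e+06 m/s = 1031 km/s.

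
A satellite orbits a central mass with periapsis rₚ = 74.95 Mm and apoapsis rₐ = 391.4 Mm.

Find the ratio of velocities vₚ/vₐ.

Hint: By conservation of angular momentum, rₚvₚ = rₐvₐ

Convert to SI: rₚ = 74.95 Mm = 7.495e+07 m; rₐ = 391.4 Mm = 3.914e+08 m.
Conservation of angular momentum gives rₚvₚ = rₐvₐ, so vₚ/vₐ = rₐ/rₚ.
vₚ/vₐ = 3.914e+08 / 7.495e+07 ≈ 5.222.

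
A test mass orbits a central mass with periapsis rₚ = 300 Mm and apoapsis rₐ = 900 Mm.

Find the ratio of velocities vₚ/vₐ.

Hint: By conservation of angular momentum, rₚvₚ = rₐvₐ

Convert to SI: rₚ = 300 Mm = 3e+08 m; rₐ = 900 Mm = 9e+08 m.
Conservation of angular momentum gives rₚvₚ = rₐvₐ, so vₚ/vₐ = rₐ/rₚ.
vₚ/vₐ = 9e+08 / 3e+08 ≈ 3.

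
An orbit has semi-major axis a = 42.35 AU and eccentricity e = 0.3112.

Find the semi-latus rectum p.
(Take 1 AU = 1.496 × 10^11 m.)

Convert to SI: a = 42.35 AU = 6.33556e+12 m.
p = a (1 − e²).
p = 6.33556e+12 · (1 − (0.3112)²) = 6.33556e+12 · 0.903155 ≈ 5.722e+12 m = 38.25 AU.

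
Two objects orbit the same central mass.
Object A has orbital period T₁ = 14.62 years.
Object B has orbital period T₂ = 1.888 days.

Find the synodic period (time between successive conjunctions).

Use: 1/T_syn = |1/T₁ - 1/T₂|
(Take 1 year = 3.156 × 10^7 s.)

Convert to SI: T₁ = 14.62 years = 4.61407e+08 s; T₂ = 1.888 days = 163123 s.
T_syn = |T₁ · T₂ / (T₁ − T₂)|.
T_syn = |4.61407e+08 · 163123 / (4.61407e+08 − 163123)| s ≈ 1.632e+05 s = 1.889 days.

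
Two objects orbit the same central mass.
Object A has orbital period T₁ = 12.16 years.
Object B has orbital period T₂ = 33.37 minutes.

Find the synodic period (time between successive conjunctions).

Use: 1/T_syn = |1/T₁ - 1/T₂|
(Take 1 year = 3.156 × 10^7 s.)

Convert to SI: T₁ = 12.16 years = 3.8377e+08 s; T₂ = 33.37 minutes = 2002.2 s.
T_syn = |T₁ · T₂ / (T₁ − T₂)|.
T_syn = |3.8377e+08 · 2002.2 / (3.8377e+08 − 2002.2)| s ≈ 2002 s = 33.37 minutes.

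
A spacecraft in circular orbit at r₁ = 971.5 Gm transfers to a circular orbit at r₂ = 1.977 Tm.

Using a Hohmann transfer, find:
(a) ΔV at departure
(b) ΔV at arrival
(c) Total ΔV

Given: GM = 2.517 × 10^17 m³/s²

Convert to SI: r₁ = 971.5 Gm = 9.715e+11 m; r₂ = 1.977 Tm = 1.977e+12 m.
Transfer semi-major axis: a_t = (r₁ + r₂)/2 = (9.715e+11 + 1.977e+12)/2 = 1.47425e+12 m.
Circular speeds: v₁ = √(GM/r₁) = 509.003 m/s, v₂ = √(GM/r₂) = 356.811 m/s.
Transfer speeds (vis-viva v² = GM(2/r − 1/a_t)): v₁ᵗ = 589.438 m/s, v₂ᵗ = 289.65 m/s.
(a) ΔV₁ = |v₁ᵗ − v₁| ≈ 80.43 m/s = 80.43 m/s.
(b) ΔV₂ = |v₂ − v₂ᵗ| ≈ 67.16 m/s = 67.16 m/s.
(c) ΔV_total = ΔV₁ + ΔV₂ ≈ 147.6 m/s = 147.6 m/s.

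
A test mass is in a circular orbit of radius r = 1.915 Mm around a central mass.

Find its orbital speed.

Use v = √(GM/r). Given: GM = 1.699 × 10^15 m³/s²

Convert to SI: r = 1.915 Mm = 1.915e+06 m.
For a circular orbit, gravity supplies the centripetal force, so v = √(GM / r).
v = √(1.699e+15 / 1.915e+06) m/s ≈ 2.979e+04 m/s = 29.79 km/s.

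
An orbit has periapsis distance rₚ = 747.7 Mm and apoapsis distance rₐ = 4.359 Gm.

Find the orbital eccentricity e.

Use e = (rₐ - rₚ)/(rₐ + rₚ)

Convert to SI: rₚ = 747.7 Mm = 7.477e+08 m; rₐ = 4.359 Gm = 4.359e+09 m.
e = (rₐ − rₚ) / (rₐ + rₚ).
e = (4.359e+09 − 7.477e+08) / (4.359e+09 + 7.477e+08) = 3.6113e+09 / 5.1067e+09 ≈ 0.7072.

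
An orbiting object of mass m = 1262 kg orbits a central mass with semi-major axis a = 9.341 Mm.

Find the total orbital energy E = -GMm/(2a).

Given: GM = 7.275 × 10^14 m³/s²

Convert to SI: a = 9.341 Mm = 9.341e+06 m.
E = −GMm / (2a).
E = −7.275e+14 · 1262 / (2 · 9.341e+06) J ≈ -4.914e+10 J = -49.14 GJ.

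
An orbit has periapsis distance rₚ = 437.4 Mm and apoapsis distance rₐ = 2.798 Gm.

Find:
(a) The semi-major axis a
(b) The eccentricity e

Convert to SI: rₚ = 437.4 Mm = 4.374e+08 m; rₐ = 2.798 Gm = 2.798e+09 m.
(a) a = (rₚ + rₐ) / 2 = (4.374e+08 + 2.798e+09) / 2 ≈ 1.618e+09 m = 1.618 Gm.
(b) e = (rₐ − rₚ) / (rₐ + rₚ) = (2.798e+09 − 4.374e+08) / (2.798e+09 + 4.374e+08) ≈ 0.7296.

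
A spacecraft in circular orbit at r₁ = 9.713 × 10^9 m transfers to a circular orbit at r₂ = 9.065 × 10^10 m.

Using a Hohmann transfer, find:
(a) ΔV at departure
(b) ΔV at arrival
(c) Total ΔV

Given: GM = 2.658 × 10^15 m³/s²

Transfer semi-major axis: a_t = (r₁ + r₂)/2 = (9.713e+09 + 9.065e+10)/2 = 5.01815e+10 m.
Circular speeds: v₁ = √(GM/r₁) = 523.119 m/s, v₂ = √(GM/r₂) = 171.235 m/s.
Transfer speeds (vis-viva v² = GM(2/r − 1/a_t)): v₁ᵗ = 703.093 m/s, v₂ᵗ = 75.3353 m/s.
(a) ΔV₁ = |v₁ᵗ − v₁| ≈ 180 m/s = 180 m/s.
(b) ΔV₂ = |v₂ − v₂ᵗ| ≈ 95.9 m/s = 95.9 m/s.
(c) ΔV_total = ΔV₁ + ΔV₂ ≈ 275.9 m/s = 275.9 m/s.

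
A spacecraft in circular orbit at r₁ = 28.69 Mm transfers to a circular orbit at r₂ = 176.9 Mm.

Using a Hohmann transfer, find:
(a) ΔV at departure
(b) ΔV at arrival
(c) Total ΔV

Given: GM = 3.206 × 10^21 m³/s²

Convert to SI: r₁ = 28.69 Mm = 2.869e+07 m; r₂ = 176.9 Mm = 1.769e+08 m.
Transfer semi-major axis: a_t = (r₁ + r₂)/2 = (2.869e+07 + 1.769e+08)/2 = 1.02795e+08 m.
Circular speeds: v₁ = √(GM/r₁) = 1.0571e+07 m/s, v₂ = √(GM/r₂) = 4.25714e+06 m/s.
Transfer speeds (vis-viva v² = GM(2/r − 1/a_t)): v₁ᵗ = 1.38674e+07 m/s, v₂ᵗ = 2.24904e+06 m/s.
(a) ΔV₁ = |v₁ᵗ − v₁| ≈ 3.296e+06 m/s = 3296 km/s.
(b) ΔV₂ = |v₂ − v₂ᵗ| ≈ 2.008e+06 m/s = 2008 km/s.
(c) ΔV_total = ΔV₁ + ΔV₂ ≈ 5.304e+06 m/s = 5304 km/s.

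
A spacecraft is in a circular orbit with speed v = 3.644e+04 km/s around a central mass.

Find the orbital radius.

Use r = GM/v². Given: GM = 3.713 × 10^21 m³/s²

Convert to SI: v = 3.644e+04 km/s = 3.644e+07 m/s.
For a circular orbit, v² = GM / r, so r = GM / v².
r = 3.713e+21 / (3.644e+07)² m ≈ 2.796e+06 m = 2.796 × 10^6 m.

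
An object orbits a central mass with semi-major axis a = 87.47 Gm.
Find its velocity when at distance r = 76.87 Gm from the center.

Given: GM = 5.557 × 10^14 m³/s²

Convert to SI: a = 87.47 Gm = 8.747e+10 m; r = 76.87 Gm = 7.687e+10 m.
Vis-viva: v = √(GM · (2/r − 1/a)).
2/r − 1/a = 2/7.687e+10 − 1/8.747e+10 = 1.45855e-11 m⁻¹.
v = √(5.557e+14 · 1.45855e-11) m/s ≈ 90.03 m/s = 90.03 m/s.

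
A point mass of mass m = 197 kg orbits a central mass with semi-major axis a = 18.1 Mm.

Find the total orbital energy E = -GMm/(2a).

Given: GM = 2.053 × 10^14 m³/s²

Convert to SI: a = 18.1 Mm = 1.81e+07 m.
E = −GMm / (2a).
E = −2.053e+14 · 197 / (2 · 1.81e+07) J ≈ -1.117e+09 J = -1.117 GJ.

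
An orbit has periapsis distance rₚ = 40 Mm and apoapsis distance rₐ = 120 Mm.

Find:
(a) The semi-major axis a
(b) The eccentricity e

Convert to SI: rₚ = 40 Mm = 4e+07 m; rₐ = 120 Mm = 1.2e+08 m.
(a) a = (rₚ + rₐ) / 2 = (4e+07 + 1.2e+08) / 2 ≈ 8e+07 m = 80 Mm.
(b) e = (rₐ − rₚ) / (rₐ + rₚ) = (1.2e+08 − 4e+07) / (1.2e+08 + 4e+07) ≈ 0.5.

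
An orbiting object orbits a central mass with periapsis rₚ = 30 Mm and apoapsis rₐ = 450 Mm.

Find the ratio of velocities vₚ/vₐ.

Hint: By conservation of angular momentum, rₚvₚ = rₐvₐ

Convert to SI: rₚ = 30 Mm = 3e+07 m; rₐ = 450 Mm = 4.5e+08 m.
Conservation of angular momentum gives rₚvₚ = rₐvₐ, so vₚ/vₐ = rₐ/rₚ.
vₚ/vₐ = 4.5e+08 / 3e+07 ≈ 15.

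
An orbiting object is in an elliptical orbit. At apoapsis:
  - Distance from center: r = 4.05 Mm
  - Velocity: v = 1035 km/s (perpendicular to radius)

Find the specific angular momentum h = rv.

Convert to SI: r = 4.05 Mm = 4.05e+06 m; v = 1035 km/s = 1.035e+06 m/s.
With v perpendicular to r, h = r · v.
h = 4.05e+06 · 1.035e+06 m²/s ≈ 4.192e+12 m²/s.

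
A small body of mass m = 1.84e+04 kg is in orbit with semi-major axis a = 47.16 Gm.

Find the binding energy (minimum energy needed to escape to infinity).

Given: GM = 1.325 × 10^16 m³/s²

Convert to SI: a = 47.16 Gm = 4.716e+10 m.
Total orbital energy is E = −GMm/(2a); binding energy is E_bind = −E = GMm/(2a).
E_bind = 1.325e+16 · 1.84e+04 / (2 · 4.716e+10) J ≈ 2.585e+09 J = 2.585 GJ.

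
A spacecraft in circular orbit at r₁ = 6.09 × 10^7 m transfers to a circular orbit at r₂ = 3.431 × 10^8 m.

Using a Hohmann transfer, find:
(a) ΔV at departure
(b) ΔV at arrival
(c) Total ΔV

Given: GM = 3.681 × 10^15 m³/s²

Transfer semi-major axis: a_t = (r₁ + r₂)/2 = (6.09e+07 + 3.431e+08)/2 = 2.02e+08 m.
Circular speeds: v₁ = √(GM/r₁) = 7774.53 m/s, v₂ = √(GM/r₂) = 3275.46 m/s.
Transfer speeds (vis-viva v² = GM(2/r − 1/a_t)): v₁ᵗ = 10132.3 m/s, v₂ᵗ = 1798.48 m/s.
(a) ΔV₁ = |v₁ᵗ − v₁| ≈ 2358 m/s = 2.358 km/s.
(b) ΔV₂ = |v₂ − v₂ᵗ| ≈ 1477 m/s = 1.477 km/s.
(c) ΔV_total = ΔV₁ + ΔV₂ ≈ 3835 m/s = 3.835 km/s.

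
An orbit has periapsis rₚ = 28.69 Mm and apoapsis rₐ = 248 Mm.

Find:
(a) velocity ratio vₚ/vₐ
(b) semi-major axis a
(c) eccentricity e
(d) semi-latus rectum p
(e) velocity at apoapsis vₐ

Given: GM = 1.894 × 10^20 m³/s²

Convert to SI: rₚ = 28.69 Mm = 2.869e+07 m; rₐ = 248 Mm = 2.48e+08 m.
(a) Conservation of angular momentum (rₚvₚ = rₐvₐ) gives vₚ/vₐ = rₐ/rₚ = 2.48e+08/2.869e+07 ≈ 8.644
(b) a = (rₚ + rₐ)/2 = (2.869e+07 + 2.48e+08)/2 ≈ 1.383e+08 m
(c) e = (rₐ − rₚ)/(rₐ + rₚ) = (2.48e+08 − 2.869e+07)/(2.48e+08 + 2.869e+07) ≈ 0.7926
(d) From a = (rₚ + rₐ)/2 = 1.38345e+08 m and e = (rₐ − rₚ)/(rₐ + rₚ) = 0.79262, p = a(1 − e²) = 1.38345e+08 · (1 − (0.79262)²) ≈ 5.143e+07 m
(e) With a = (rₚ + rₐ)/2 = 1.38345e+08 m, vₐ = √(GM (2/rₐ − 1/a)) = √(1.894e+20 · (2/2.48e+08 − 1/1.38345e+08)) m/s ≈ 3.98e+05 m/s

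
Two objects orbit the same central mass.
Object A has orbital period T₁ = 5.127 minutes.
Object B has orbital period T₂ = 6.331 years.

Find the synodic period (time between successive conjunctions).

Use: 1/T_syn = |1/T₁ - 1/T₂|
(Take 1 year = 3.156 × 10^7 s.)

Convert to SI: T₁ = 5.127 minutes = 307.62 s; T₂ = 6.331 years = 1.99806e+08 s.
T_syn = |T₁ · T₂ / (T₁ − T₂)|.
T_syn = |307.62 · 1.99806e+08 / (307.62 − 1.99806e+08)| s ≈ 307.6 s = 5.127 minutes.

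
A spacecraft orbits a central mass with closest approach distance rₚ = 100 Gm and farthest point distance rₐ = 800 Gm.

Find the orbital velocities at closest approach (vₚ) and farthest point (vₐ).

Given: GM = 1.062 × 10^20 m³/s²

Convert to SI: rₚ = 100 Gm = 1e+11 m; rₐ = 800 Gm = 8e+11 m.
Use the vis-viva equation v² = GM(2/r − 1/a) with a = (rₚ + rₐ)/2 = (1e+11 + 8e+11)/2 = 4.5e+11 m.
vₚ = √(GM · (2/rₚ − 1/a)) = √(1.062e+20 · (2/1e+11 − 1/4.5e+11)) m/s ≈ 4.345e+04 m/s = 43.45 km/s.
vₐ = √(GM · (2/rₐ − 1/a)) = √(1.062e+20 · (2/8e+11 − 1/4.5e+11)) m/s ≈ 5431 m/s = 5.431 km/s.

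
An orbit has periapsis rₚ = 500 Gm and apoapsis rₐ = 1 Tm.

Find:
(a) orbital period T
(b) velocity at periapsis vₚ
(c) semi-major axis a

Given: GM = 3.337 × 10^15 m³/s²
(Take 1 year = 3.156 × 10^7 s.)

Convert to SI: rₚ = 500 Gm = 5e+11 m; rₐ = 1 Tm = 1e+12 m.
(a) With a = (rₚ + rₐ)/2 = 7.5e+11 m, T = 2π √(a³/GM) = 2π √((7.5e+11)³/3.337e+15) s ≈ 7.065e+10 s
(b) With a = (rₚ + rₐ)/2 = 7.5e+11 m, vₚ = √(GM (2/rₚ − 1/a)) = √(3.337e+15 · (2/5e+11 − 1/7.5e+11)) m/s ≈ 94.33 m/s
(c) a = (rₚ + rₐ)/2 = (5e+11 + 1e+12)/2 ≈ 7.5e+11 m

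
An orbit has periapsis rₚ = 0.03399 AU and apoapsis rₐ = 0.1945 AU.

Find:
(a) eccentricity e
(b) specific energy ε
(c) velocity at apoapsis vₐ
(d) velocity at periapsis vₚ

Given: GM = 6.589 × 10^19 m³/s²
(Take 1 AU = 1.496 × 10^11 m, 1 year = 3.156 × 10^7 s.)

Convert to SI: rₚ = 0.03399 AU = 5.0849e+09 m; rₐ = 0.1945 AU = 2.90972e+10 m.
(a) e = (rₐ − rₚ)/(rₐ + rₚ) = (2.90972e+10 − 5.0849e+09)/(2.90972e+10 + 5.0849e+09) ≈ 0.7025
(b) With a = (rₚ + rₐ)/2 = 1.70911e+10 m, ε = −GM/(2a) = −6.589e+19/(2 · 1.70911e+10) J/kg ≈ -1.928e+09 J/kg
(c) With a = (rₚ + rₐ)/2 = 1.70911e+10 m, vₐ = √(GM (2/rₐ − 1/a)) = √(6.589e+19 · (2/2.90972e+10 − 1/1.70911e+10)) m/s ≈ 2.596e+04 m/s
(d) With a = (rₚ + rₐ)/2 = 1.70911e+10 m, vₚ = √(GM (2/rₚ − 1/a)) = √(6.589e+19 · (2/5.0849e+09 − 1/1.70911e+10)) m/s ≈ 1.485e+05 m/s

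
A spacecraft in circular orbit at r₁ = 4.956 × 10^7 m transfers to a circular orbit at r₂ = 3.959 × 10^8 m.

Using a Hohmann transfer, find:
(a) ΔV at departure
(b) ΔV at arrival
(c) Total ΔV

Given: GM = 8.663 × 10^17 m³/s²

Transfer semi-major axis: a_t = (r₁ + r₂)/2 = (4.956e+07 + 3.959e+08)/2 = 2.2273e+08 m.
Circular speeds: v₁ = √(GM/r₁) = 132211 m/s, v₂ = √(GM/r₂) = 46778 m/s.
Transfer speeds (vis-viva v² = GM(2/r − 1/a_t)): v₁ᵗ = 176267 m/s, v₂ᵗ = 22065.7 m/s.
(a) ΔV₁ = |v₁ᵗ − v₁| ≈ 4.406e+04 m/s = 44.06 km/s.
(b) ΔV₂ = |v₂ − v₂ᵗ| ≈ 2.471e+04 m/s = 24.71 km/s.
(c) ΔV_total = ΔV₁ + ΔV₂ ≈ 6.877e+04 m/s = 68.77 km/s.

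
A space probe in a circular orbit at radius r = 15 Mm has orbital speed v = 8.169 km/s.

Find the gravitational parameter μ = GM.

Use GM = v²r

Convert to SI: r = 15 Mm = 1.5e+07 m; v = 8.169 km/s = 8169 m/s.
For a circular orbit v² = GM/r, so GM = v² · r.
GM = (8169)² · 1.5e+07 m³/s² ≈ 1.001e+15 m³/s² = 1.001 × 10^15 m³/s².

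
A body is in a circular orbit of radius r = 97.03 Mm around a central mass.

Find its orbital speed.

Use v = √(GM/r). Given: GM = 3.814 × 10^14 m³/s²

Convert to SI: r = 97.03 Mm = 9.703e+07 m.
For a circular orbit, gravity supplies the centripetal force, so v = √(GM / r).
v = √(3.814e+14 / 9.703e+07) m/s ≈ 1983 m/s = 1.983 km/s.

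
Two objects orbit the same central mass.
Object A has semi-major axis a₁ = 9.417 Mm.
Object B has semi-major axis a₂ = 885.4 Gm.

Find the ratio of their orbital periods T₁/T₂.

Convert to SI: a₁ = 9.417 Mm = 9.417e+06 m; a₂ = 885.4 Gm = 8.854e+11 m.
From Kepler's third law, (T₁/T₂)² = (a₁/a₂)³, so T₁/T₂ = (a₁/a₂)^(3/2).
a₁/a₂ = 9.417e+06 / 8.854e+11 = 1.06359e-05.
T₁/T₂ = (1.06359e-05)^(3/2) ≈ 3.469e-08.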